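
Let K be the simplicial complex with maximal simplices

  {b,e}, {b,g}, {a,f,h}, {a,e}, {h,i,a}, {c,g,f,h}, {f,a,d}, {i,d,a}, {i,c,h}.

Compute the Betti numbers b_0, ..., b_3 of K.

b_0 = 1, b_1 = 1, b_2 = 0, b_3 = 0.

Fix the vertex order a < b < c < d < e < f < g < h < i and write every simplex with vertices in increasing order. Then dim K = 3 and the simplices of K are:

  0-simplices (9): a, b, c, d, e, f, g, h, i
  1-simplices (17): ad, ae, af, ah, ai, be, bg, cf, cg, ch, ci, df, di, fg, fh, gh, hi
  2-simplices (9): adf, adi, afh, ahi, cfg, cfh, cgh, chi, fgh
  3-simplices (1): cfgh

giving chain groups C_0 ≅ Z^9, C_1 ≅ Z^17, C_2 ≅ Z^9, C_3 ≅ Z^1.

The boundary map ∂_1: C_1 → C_0 is given by ∂[p,q] = [q] − [p].
As a 9×17 matrix over Z this has rank 8, with invariant factors (1,1,1,1,1,1,1,1).

∂_2: C_2 → C_1 maps a triangle to the signed sum of its edges. For instance
  ∂adi = di − ai + ad,
  ∂ahi = hi − ai + ah.
As a 17×9 matrix over Z this has rank 8, with invariant factors (1,1,1,1,1,1,1,1).

∂_3: C_3 → C_2 sends each 3-simplex σ to the alternating sum Σ_i (−1)^i (σ with its i-th vertex removed). For instance
  ∂cfgh = fgh − cgh + cfh − cfg.
As a 9×1 matrix over Z this has rank 1, with invariant factors (1).

From H_k ≅ ker(∂_k) / im(∂_{k+1}) we obtain:

  H_0: rank C_0 − rank ∂_1 = 9 − 8 = 1, and the invariant factors of ∂_1 are all 1, so H_0 ≅ Z.
  H_1: rank ker ∂_1 − rank ∂_2 = (17 − 8) − 8 = 1, and the invariant factors of ∂_2 are all 1, so H_1 ≅ Z.
  H_2: rank ker ∂_2 − rank ∂_3 = (9 − 8) − 1 = 0, and the invariant factors of ∂_3 are all 1, so H_2 ≅ 0.
  H_3: rank ker ∂_3 − rank ∂_4 = (1 − 1) − 0 = 0, and there is no ∂_4, so H_3 ≅ 0.

Hence the Betti numbers are b_0 = 1, b_1 = 1, b_2 = 0, b_3 = 0.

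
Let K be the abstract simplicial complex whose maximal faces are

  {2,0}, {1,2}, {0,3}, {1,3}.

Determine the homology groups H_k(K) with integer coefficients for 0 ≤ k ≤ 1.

K has 4 vertices, 4 edges.
rank ∂_0 = 0, rank ∂_1 = 3 ⇒ b_0 = 4 − 0 − 3 = 1; all invariant factors of ∂_1 are 1 so no torsion. So H_0 ≅ Z.
rank ∂_1 = 3, rank ∂_2 = 0 ⇒ b_1 = 4 − 3 − 0 = 1. So H_1 ≅ Z.

H_0 ≅ Z,  H_1 ≅ Z.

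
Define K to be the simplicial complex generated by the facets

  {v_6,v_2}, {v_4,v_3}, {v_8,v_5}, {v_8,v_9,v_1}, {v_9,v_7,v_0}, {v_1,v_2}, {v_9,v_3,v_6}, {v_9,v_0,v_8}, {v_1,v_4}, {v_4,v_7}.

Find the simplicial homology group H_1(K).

H_1 = Z^3.

Take the total order v_0 < v_1 < v_2 < v_3 < v_4 < v_5 < v_6 < v_7 < v_8 < v_9 on the vertex set. Then K (dimension 2) consists of the simplices:

  0-simplices (10): [v_0], [v_1], [v_2], [v_3], [v_4], [v_5], [v_6], [v_7], [v_8], [v_9]
  1-simplices (16): (16 of them)
  2-simplices (4): [v_0,v_7,v_9], [v_0,v_8,v_9], [v_1,v_8,v_9], [v_3,v_6,v_9]

so the chain groups are C_0 ≅ Z^10, C_1 ≅ Z^16, C_2 ≅ Z^4.

The boundary map ∂_1: C_1 → C_0 sends each edge [p,q] (with p < q) to q − p. For instance
  ∂[v_1,v_9] = [v_9] − [v_1].
The resulting 10×16 matrix has rank 9, and its Smith normal form has invariant factors (1,1,1,1,1,1,1,1,1).

Boundary ∂_2: C_2 → C_1 maps a triangle to the signed sum of its edges. For instance
  ∂[v_0,v_7,v_9] = [v_7,v_9] − [v_0,v_9] + [v_0,v_7],
  ∂[v_1,v_8,v_9] = [v_8,v_9] − [v_1,v_9] + [v_1,v_8].
This gives a 16×4 integer matrix of rank 4; reducing to Smith normal form yields diagonal entries (1,1,1,1).

From H_k ≅ ker(∂_k) / im(∂_{k+1}) we obtain:

  H_1: rank ker ∂_1 − rank ∂_2 = (16 − 9) − 4 = 3, and the invariant factors of ∂_2 are all 1, so H_1 ≅ Z^3.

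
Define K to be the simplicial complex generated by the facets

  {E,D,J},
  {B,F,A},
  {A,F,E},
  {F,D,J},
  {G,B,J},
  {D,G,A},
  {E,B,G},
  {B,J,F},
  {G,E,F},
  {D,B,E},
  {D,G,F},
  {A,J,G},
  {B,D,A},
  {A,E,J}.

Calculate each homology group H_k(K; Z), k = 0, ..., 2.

Order the vertices as A < B < D < E < F < G < J. Listing each simplex with vertices in this order, K has dimension 2 with simplices:

  0-simplices (7): A, B, D, E, F, G, J
  1-simplices (21): AB, AD, AE, AF, AG, AJ, BD, BE, BF, BG, BJ, DE, DF, DG, DJ, EF, EG, EJ, FG, FJ, GJ
  2-simplices (14): ABD, ABF, ADG, AEF, AEJ, AGJ, BDE, BEG, BFJ, BGJ, DEJ, DFG, DFJ, EFG

Hence C_0 ≅ Z^7, C_1 ≅ Z^21, C_2 ≅ Z^14.

Boundary ∂_1: C_1 → C_0 maps an edge to its endpoints' difference, ∂[p,q] = q − p. For instance
  ∂AB = B − A.
This gives a 7×21 integer matrix of rank 6; reducing to Smith normal form yields diagonal entries (1,1,1,1,1,1).

Boundary ∂_2: C_2 → C_1 sends each 2-simplex [p,q,r] to [q,r] − [p,r] + [p,q]. For instance
  ∂BGJ = GJ − BJ + BG,
  ∂AEJ = EJ − AJ + AE.
As a 21×14 matrix over Z this has rank 13, with invariant factors (1,1,1,1,1,1,1,1,1,1,1,1,1).

Computing H_k = (kernel of ∂_k) / (image of ∂_{k+1}):

  H_0: rank C_0 − rank ∂_1 = 7 − 6 = 1, and the invariant factors of ∂_1 are all 1, so H_0 ≅ Z.
  H_1: rank ker ∂_1 − rank ∂_2 = (21 − 6) − 13 = 2, and the invariant factors of ∂_2 are all 1, so H_1 ≅ Z^2.
  H_2: rank ker ∂_2 − rank ∂_3 = (14 − 13) − 0 = 1, and there is no ∂_3, so H_2 ≅ Z.

(K is a triangulation of the torus T^2.)

H_0 = Z,  H_1 = Z^2,  H_2 = Z.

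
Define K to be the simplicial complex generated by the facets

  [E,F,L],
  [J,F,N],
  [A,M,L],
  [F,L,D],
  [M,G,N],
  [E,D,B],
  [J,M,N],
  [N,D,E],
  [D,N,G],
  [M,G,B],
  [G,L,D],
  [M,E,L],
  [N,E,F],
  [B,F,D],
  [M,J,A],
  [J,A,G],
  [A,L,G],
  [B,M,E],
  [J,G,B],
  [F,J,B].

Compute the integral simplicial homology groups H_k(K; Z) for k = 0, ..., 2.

We work with the vertex ordering A < B < D < E < F < G < J < L < M < N. The simplices of K, each written with vertices in increasing order, are:

  0-simplices (10): A, B, D, E, F, G, J, L, M, N
  1-simplices (30): AG, AJ, AL, AM, BD, BE, BF, BG, BJ, BM, DE, DF, DG, DL, DN, EF, EL, EM, EN, FJ, FL, FN, GJ, GL, GM, GN, JM, JN, LM, MN
  2-simplices (20): AGJ, AGL, AJM, ALM, BDE, BDF, BEM, BFJ, BGJ, BGM, DEN, DFL, DGL, DGN, EFL, EFN, ELM, FJN, GMN, JMN

giving chain groups C_0 ≅ Z^10, C_1 ≅ Z^30, C_2 ≅ Z^20.

Boundary ∂_1: C_1 → C_0 maps an edge to its endpoints' difference, ∂[p,q] = q − p. For instance
  ∂LM = M − L.
The resulting 10×30 matrix has rank 9, and its Smith normal form has invariant factors (1,1,1,1,1,1,1,1,1).

The boundary map ∂_2: C_2 → C_1 acts by ∂[p,q,r] = [q,r] − [p,r] + [p,q]. For instance
  ∂DGN = GN − DN + DG,
  ∂DEN = EN − DN + DE.
The 30×20 boundary matrix has rank 20 and Smith normal form diag(1,1,1,1,1,1,1,1,1,1,1,1,1,1,1,1,1,1,1,2).

From H_k ≅ ker(∂_k) / im(∂_{k+1}) we obtain:

  H_0: rank C_0 − rank ∂_1 = 10 − 9 = 1, and the invariant factors of ∂_1 are all 1, so H_0 = Z.
  H_1: rank ker ∂_1 − rank ∂_2 = (30 − 9) − 20 = 1, and ∂_2 has invariant factor 2 > 1, so H_1 = Z × Z/2.
  H_2: rank ker ∂_2 − rank ∂_3 = (20 − 20) − 0 = 0, and there is no ∂_3, so H_2 = 0.

H_0 = Z,  H_1 = Z × Z/2,  H_2 = 0.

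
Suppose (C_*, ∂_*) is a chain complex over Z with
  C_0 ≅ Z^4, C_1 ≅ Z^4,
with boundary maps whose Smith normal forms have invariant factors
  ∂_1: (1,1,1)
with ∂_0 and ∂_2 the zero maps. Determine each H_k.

H_0: b_0 = 4 − 0 − 3 = 1; torsion from ∂_1 factors > 1: none. So H_0 ≅ Z.
H_1: b_1 = 4 − 3 − 0 = 1; torsion from ∂_2 factors > 1: none. So H_1 ≅ Z.

H_0 ≅ Z,  H_1 ≅ Z.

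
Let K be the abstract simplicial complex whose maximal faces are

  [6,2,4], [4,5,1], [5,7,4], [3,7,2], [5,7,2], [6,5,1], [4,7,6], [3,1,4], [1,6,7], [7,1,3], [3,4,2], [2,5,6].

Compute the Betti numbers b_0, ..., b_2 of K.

b_0 = 1, b_1 = 0, b_2 = 0.

Take the total order 1 < 2 < 3 < 4 < 5 < 6 < 7 on the vertex set. Then K (dimension 2) consists of the simplices:

  0-simplices (7): [1], [2], [3], [4], [5], [6], [7]
  1-simplices (18): [1,3], [1,4], [1,5], [1,6], [1,7], [2,3], [2,4], [2,5], [2,6], [2,7], [3,4], [3,7], [4,5], [4,6], [4,7], [5,6], [5,7], [6,7]
  2-simplices (12): [1,3,4], [1,3,7], [1,4,5], [1,5,6], [1,6,7], [2,3,4], [2,3,7], [2,4,6], [2,5,6], [2,5,7], [4,5,7], [4,6,7]

Hence C_0 ≅ Z^7, C_1 ≅ Z^18, C_2 ≅ Z^12.

∂_1: C_1 → C_0 sends each edge [p,q] (with p < q) to q − p.
The resulting 7×18 matrix has rank 6, and its Smith normal form has invariant factors (1,1,1,1,1,1).

Boundary ∂_2: C_2 → C_1 sends each 2-simplex [p,q,r] to [q,r] − [p,r] + [p,q]. For instance
  ∂[4,6,7] = [6,7] − [4,7] + [4,6],
  ∂[1,3,4] = [3,4] − [1,4] + [1,3].
The 18×12 boundary matrix has rank 12 and Smith normal form diag(1,1,1,1,1,1,1,1,1,1,1,2).

Now H_k = ker ∂_k / im ∂_{k+1}, so:

  H_0: rank C_0 − rank ∂_1 = 7 − 6 = 1, and the invariant factors of ∂_1 are all 1, so H_0 = Z.
  H_1: rank ker ∂_1 − rank ∂_2 = (18 − 6) − 12 = 0, and ∂_2 has invariant factor 2 > 1, so H_1 = Z/2.
  H_2: rank ker ∂_2 − rank ∂_3 = (12 − 12) − 0 = 0, and there is no ∂_3, so H_2 = 0.

Hence the Betti numbers are b_0 = 1, b_1 = 0, b_2 = 0.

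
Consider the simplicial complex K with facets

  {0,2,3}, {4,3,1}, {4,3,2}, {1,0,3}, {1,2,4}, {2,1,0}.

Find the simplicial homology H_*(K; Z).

H_0 = Z,  H_1 = 0,  H_2 = Z.

Take the total order 0 < 1 < 2 < 3 < 4 on the vertex set. Then K (dimension 2) consists of the simplices:

  0-simplices (5): [0], [1], [2], [3], [4]
  1-simplices (9): [0,1], [0,2], [0,3], [1,2], [1,3], [1,4], [2,3], [2,4], [3,4]
  2-simplices (6): [0,1,2], [0,1,3], [0,2,3], [1,2,4], [1,3,4], [2,3,4]

Hence C_0 ≅ Z^5, C_1 ≅ Z^9, C_2 ≅ Z^6.

∂_1: C_1 → C_0 maps an edge to its endpoints' difference, ∂[p,q] = q − p.
The resulting 5×9 matrix has rank 4, and its Smith normal form has invariant factors (1,1,1,1).

The boundary map ∂_2: C_2 → C_1 sends each 2-simplex [p,q,r] to [q,r] − [p,r] + [p,q]. For instance
  ∂[1,2,4] = [2,4] − [1,4] + [1,2],
  ∂[1,3,4] = [3,4] − [1,4] + [1,3].
The 9×6 boundary matrix has rank 5 and Smith normal form diag(1,1,1,1,1).

Computing H_k = (kernel of ∂_k) / (image of ∂_{k+1}):

  H_0: rank C_0 − rank ∂_1 = 5 − 4 = 1, and the invariant factors of ∂_1 are all 1, so H_0 ≅ Z.
  H_1: rank ker ∂_1 − rank ∂_2 = (9 − 4) − 5 = 0, and the invariant factors of ∂_2 are all 1, so H_1 ≅ 0.
  H_2: rank ker ∂_2 − rank ∂_3 = (6 − 5) − 0 = 1, and there is no ∂_3, so H_2 ≅ Z.

As a check, the Euler characteristic is 5 − 9 + 6 = 2, which agrees with 1 − 0 + 1 = 2.
(K is a triangulation of the 2-sphere S^2.)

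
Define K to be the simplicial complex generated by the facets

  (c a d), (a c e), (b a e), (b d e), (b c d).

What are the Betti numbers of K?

b_0 = 1, b_1 = 1, b_2 = 0.

K has 5 vertices, 10 edges, 5 triangles.
rank ∂_0 = 0, rank ∂_1 = 4 ⇒ b_0 = 5 − 0 − 4 = 1; all invariant factors of ∂_1 are 1 so no torsion. So H_0 = Z.
rank ∂_1 = 4, rank ∂_2 = 5 ⇒ b_1 = 10 − 4 − 5 = 1; all invariant factors of ∂_2 are 1 so no torsion. So H_1 = Z.
rank ∂_2 = 5, rank ∂_3 = 0 ⇒ b_2 = 5 − 5 − 0 = 0. So H_2 = 0.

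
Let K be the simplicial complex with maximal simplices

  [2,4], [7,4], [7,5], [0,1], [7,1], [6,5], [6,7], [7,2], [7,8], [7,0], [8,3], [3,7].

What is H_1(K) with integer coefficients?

H_1 ≅ Z^4.

K has 9 vertices, 12 edges.
rank ∂_1 = 8, rank ∂_2 = 0 ⇒ b_1 = 12 − 8 − 0 = 4. So H_1 ≅ Z^4.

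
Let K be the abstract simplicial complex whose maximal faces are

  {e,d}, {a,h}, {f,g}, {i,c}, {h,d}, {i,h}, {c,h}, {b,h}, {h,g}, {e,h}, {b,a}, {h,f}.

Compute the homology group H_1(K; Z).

H_1 ≅ Z^4.

Take the total order a < b < c < d < e < f < g < h < i on the vertex set. Then K (dimension 1) consists of the simplices:

  0-simplices (9): a, b, c, d, e, f, g, h, i
  1-simplices (12): ab, ah, bh, ch, ci, de, dh, eh, fg, fh, gh, hi

Hence C_0 ≅ Z^9, C_1 ≅ Z^12.

The boundary map ∂_1: C_1 → C_0 sends each edge [p,q] (with p < q) to q − p. For instance
  ∂fg = g − f.
The resulting 9×12 matrix has rank 8, and its Smith normal form has invariant factors (1,1,1,1,1,1,1,1).

Now H_k = ker ∂_k / im ∂_{k+1}, so:

  H_1: rank ker ∂_1 − rank ∂_2 = (12 − 8) − 0 = 4, and there is no ∂_2, so H_1 = Z^4.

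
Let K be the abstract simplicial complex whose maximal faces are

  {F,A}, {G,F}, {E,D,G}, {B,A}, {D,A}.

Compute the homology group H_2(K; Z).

H_2 = 0.

Fix the vertex order A < B < D < E < F < G and write every simplex with vertices in increasing order. Then dim K = 2 and the simplices of K are:

  0-simplices (6): A, B, D, E, F, G
  1-simplices (7): AB, AD, AF, DE, DG, EG, FG
  2-simplices (1): DEG

giving chain groups C_0 ≅ Z^6, C_1 ≅ Z^7, C_2 ≅ Z^1.

The boundary map ∂_1: C_1 → C_0 sends each edge [p,q] (with p < q) to q − p.
The resulting 6×7 matrix has rank 5, and its Smith normal form has invariant factors (1,1,1,1,1).

Boundary ∂_2: C_2 → C_1 acts by ∂[p,q,r] = [q,r] − [p,r] + [p,q]. For instance
  ∂DEG = EG − DG + DE.
As a 7×1 matrix over Z this has rank 1, with invariant factors (1).

Reading off H_k = ker ∂_k / im ∂_{k+1}:

  H_2: rank ker ∂_2 − rank ∂_3 = (1 − 1) − 0 = 0, and there is no ∂_3, so H_2 = 0.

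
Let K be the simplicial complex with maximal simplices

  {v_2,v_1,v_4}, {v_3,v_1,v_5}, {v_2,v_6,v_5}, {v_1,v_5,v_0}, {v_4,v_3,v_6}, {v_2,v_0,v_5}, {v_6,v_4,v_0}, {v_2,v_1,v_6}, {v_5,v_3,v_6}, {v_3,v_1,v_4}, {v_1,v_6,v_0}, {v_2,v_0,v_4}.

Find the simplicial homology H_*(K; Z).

H_0 = Z,  H_1 = Z/2,  H_2 = 0.

Fix the vertex order v_0 < v_1 < v_2 < v_3 < v_4 < v_5 < v_6 and write every simplex with vertices in increasing order. Then dim K = 2 and the simplices of K are:

  0-simplices (7): [v_0], [v_1], [v_2], [v_3], [v_4], [v_5], [v_6]
  1-simplices (18): (18 of them)
  2-simplices (12): (12 of them)

so the chain groups are C_0 ≅ Z^7, C_1 ≅ Z^18, C_2 ≅ Z^12.

The boundary map ∂_1: C_1 → C_0 sends each edge [p,q] (with p < q) to q − p. For instance
  ∂[v_5,v_6] = [v_6] − [v_5].
This gives a 7×18 integer matrix of rank 6; reducing to Smith normal form yields diagonal entries (1,1,1,1,1,1).

The boundary map ∂_2: C_2 → C_1 maps a triangle to the signed sum of its edges. For instance
  ∂[v_3,v_4,v_6] = [v_4,v_6] − [v_3,v_6] + [v_3,v_4],
  ∂[v_0,v_1,v_6] = [v_1,v_6] − [v_0,v_6] + [v_0,v_1].
The resulting 18×12 matrix has rank 12, and its Smith normal form has invariant factors (1,1,1,1,1,1,1,1,1,1,1,2).

Computing H_k = (kernel of ∂_k) / (image of ∂_{k+1}):

  H_0: rank C_0 − rank ∂_1 = 7 − 6 = 1, and the invariant factors of ∂_1 are all 1, so H_0 ≅ Z.
  H_1: rank ker ∂_1 − rank ∂_2 = (18 − 6) − 12 = 0, and ∂_2 has invariant factor 2 > 1, so H_1 ≅ Z/2.
  H_2: rank ker ∂_2 − rank ∂_3 = (12 − 12) − 0 = 0, and there is no ∂_3, so H_2 ≅ 0.

As a check, the Euler characteristic is 7 − 18 + 12 = 1, which agrees with 1 − 0 + 0 = 1.
(K is a triangulation of the real projective plane RP^2.)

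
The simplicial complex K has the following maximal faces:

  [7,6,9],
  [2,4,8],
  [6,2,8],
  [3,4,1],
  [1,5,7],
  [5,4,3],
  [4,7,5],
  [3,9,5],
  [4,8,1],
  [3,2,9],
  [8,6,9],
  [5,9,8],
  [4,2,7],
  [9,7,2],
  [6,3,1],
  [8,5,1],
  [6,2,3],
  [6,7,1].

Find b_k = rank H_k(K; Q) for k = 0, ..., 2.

Take the total order 1 < 2 < 3 < 4 < 5 < 6 < 7 < 8 < 9 on the vertex set. Then K (dimension 2) consists of the simplices:

  0-simplices (9): [1], [2], [3], [4], [5], [6], [7], [8], [9]
  1-simplices (27): (27 of them)
  2-simplices (18): [1,3,4], [1,3,6], [1,4,8], [1,5,7], [1,5,8], [1,6,7], [2,3,6], [2,3,9], [2,4,7], [2,4,8], [2,6,8], [2,7,9], [3,4,5], [3,5,9], [4,5,7], [5,8,9], [6,7,9], [6,8,9]

giving chain groups C_0 ≅ Z^9, C_1 ≅ Z^27, C_2 ≅ Z^18.

The boundary map ∂_1: C_1 → C_0 maps an edge to its endpoints' difference, ∂[p,q] = q − p. For instance
  ∂[1,3] = [3] − [1].
The resulting 9×27 matrix has rank 8, and its Smith normal form has invariant factors (1,1,1,1,1,1,1,1).

∂_2: C_2 → C_1 maps a triangle to the signed sum of its edges. For instance
  ∂[5,8,9] = [8,9] − [5,9] + [5,8],
  ∂[6,8,9] = [8,9] − [6,9] + [6,8].
This gives a 27×18 integer matrix of rank 18; reducing to Smith normal form yields diagonal entries (1,1,1,1,1,1,1,1,1,1,1,1,1,1,1,1,1,2).

Now H_k = ker ∂_k / im ∂_{k+1}, so:

  H_0: rank C_0 − rank ∂_1 = 9 − 8 = 1, and the invariant factors of ∂_1 are all 1, so H_0 ≅ Z.
  H_1: rank ker ∂_1 − rank ∂_2 = (27 − 8) − 18 = 1, and ∂_2 has invariant factor 2 > 1, so H_1 ≅ Z × Z/2.
  H_2: rank ker ∂_2 − rank ∂_3 = (18 − 18) − 0 = 0, and there is no ∂_3, so H_2 ≅ 0.

As a check, the Euler characteristic is 9 − 27 + 18 = 0, which agrees with 1 − 1 + 0 = 0.
(K is a triangulation of the Klein bottle.)

Hence the Betti numbers are b_0 = 1, b_1 = 1, b_2 = 0.

b_0 = 1, b_1 = 1, b_2 = 0.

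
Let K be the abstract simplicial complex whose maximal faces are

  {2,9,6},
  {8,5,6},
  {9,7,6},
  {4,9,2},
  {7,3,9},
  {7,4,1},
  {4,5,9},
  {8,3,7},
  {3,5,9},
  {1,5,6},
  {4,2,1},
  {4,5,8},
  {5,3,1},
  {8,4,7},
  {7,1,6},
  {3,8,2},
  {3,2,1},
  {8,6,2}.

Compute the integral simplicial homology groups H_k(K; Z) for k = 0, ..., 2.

H_0 = Z,  H_1 = Z^2,  H_2 = Z.

Fix the vertex order 1 < 2 < 3 < 4 < 5 < 6 < 7 < 8 < 9 and write every simplex with vertices in increasing order. Then dim K = 2 and the simplices of K are:

  0-simplices (9): [1], [2], [3], [4], [5], [6], [7], [8], [9]
  1-simplices (27): (27 of them)
  2-simplices (18): [1,2,3], [1,2,4], [1,3,5], [1,4,7], [1,5,6], [1,6,7], [2,3,8], [2,4,9], [2,6,8], [2,6,9], [3,5,9], [3,7,8], [3,7,9], [4,5,8], [4,5,9], [4,7,8], [5,6,8], [6,7,9]

giving chain groups C_0 ≅ Z^9, C_1 ≅ Z^27, C_2 ≅ Z^18.

The boundary map ∂_1: C_1 → C_0 sends each edge [p,q] (with p < q) to q − p. For instance
  ∂[1,4] = [4] − [1].
As a 9×27 matrix over Z this has rank 8, with invariant factors (1,1,1,1,1,1,1,1).

The boundary map ∂_2: C_2 → C_1 sends each 2-simplex [p,q,r] to [q,r] − [p,r] + [p,q]. For instance
  ∂[3,7,9] = [7,9] − [3,9] + [3,7],
  ∂[1,2,4] = [2,4] − [1,4] + [1,2].
As a 27×18 matrix over Z this has rank 17, with invariant factors (1,1,1,1,1,1,1,1,1,1,1,1,1,1,1,1,1).

Reading off H_k = ker ∂_k / im ∂_{k+1}:

  H_0: rank C_0 − rank ∂_1 = 9 − 8 = 1, and the invariant factors of ∂_1 are all 1, so H_0 = Z.
  H_1: rank ker ∂_1 − rank ∂_2 = (27 − 8) − 17 = 2, and the invariant factors of ∂_2 are all 1, so H_1 = Z^2.
  H_2: rank ker ∂_2 − rank ∂_3 = (18 − 17) − 0 = 1, and there is no ∂_3, so H_2 = Z.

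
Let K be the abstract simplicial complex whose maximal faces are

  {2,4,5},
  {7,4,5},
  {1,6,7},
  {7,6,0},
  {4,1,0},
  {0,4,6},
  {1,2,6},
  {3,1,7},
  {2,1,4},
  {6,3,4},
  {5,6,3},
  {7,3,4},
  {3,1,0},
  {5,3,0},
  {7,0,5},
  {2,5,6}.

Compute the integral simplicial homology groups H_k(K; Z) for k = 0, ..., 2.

We work with the vertex ordering 0 < 1 < 2 < 3 < 4 < 5 < 6 < 7. The simplices of K, each written with vertices in increasing order, are:

  0-simplices (8): [0], [1], [2], [3], [4], [5], [6], [7]
  1-simplices (24): (24 of them)
  2-simplices (16): [0,1,3], [0,1,4], [0,3,5], [0,4,6], [0,5,7], [0,6,7], [1,2,4], [1,2,6], [1,3,7], [1,6,7], [2,4,5], [2,5,6], [3,4,6], [3,4,7], [3,5,6], [4,5,7]

Hence C_0 ≅ Z^8, C_1 ≅ Z^24, C_2 ≅ Z^16.

∂_1: C_1 → C_0 maps an edge to its endpoints' difference, ∂[p,q] = q − p. For instance
  ∂[1,3] = [3] − [1].
As a 8×24 matrix over Z this has rank 7, with invariant factors (1,1,1,1,1,1,1).

Boundary ∂_2: C_2 → C_1 sends each 2-simplex [p,q,r] to [q,r] − [p,r] + [p,q]. For instance
  ∂[0,5,7] = [5,7] − [0,7] + [0,5],
  ∂[3,4,6] = [4,6] − [3,6] + [3,4].
The 24×16 boundary matrix has rank 15 and Smith normal form diag(1,1,1,1,1,1,1,1,1,1,1,1,1,1,1).

From H_k ≅ ker(∂_k) / im(∂_{k+1}) we obtain:

  H_0: rank C_0 − rank ∂_1 = 8 − 7 = 1, and the invariant factors of ∂_1 are all 1, so H_0 = Z.
  H_1: rank ker ∂_1 − rank ∂_2 = (24 − 7) − 15 = 2, and the invariant factors of ∂_2 are all 1, so H_1 = Z^2.
  H_2: rank ker ∂_2 − rank ∂_3 = (16 − 15) − 0 = 1, and there is no ∂_3, so H_2 = Z.

As a check, the Euler characteristic is 8 − 24 + 16 = 0, which agrees with 1 − 2 + 1 = 0.

H_0 = Z,  H_1 = Z^2,  H_2 = Z.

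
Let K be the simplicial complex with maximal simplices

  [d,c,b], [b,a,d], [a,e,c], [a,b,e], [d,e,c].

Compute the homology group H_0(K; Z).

We work with the vertex ordering a < b < c < d < e. The simplices of K, each written with vertices in increasing order, are:

  0-simplices (5): a, b, c, d, e
  1-simplices (10): ab, ac, ad, ae, bc, bd, be, cd, ce, de
  2-simplices (5): abd, abe, ace, bcd, cde

Hence C_0 ≅ Z^5, C_1 ≅ Z^10, C_2 ≅ Z^5.

∂_1: C_1 → C_0 sends each edge [p,q] (with p < q) to q − p. For instance
  ∂ae = e − a.
The 5×10 boundary matrix has rank 4 and Smith normal form diag(1,1,1,1).

The boundary map ∂_2: C_2 → C_1 sends each 2-simplex [p,q,r] to [q,r] − [p,r] + [p,q]. For instance
  ∂bcd = cd − bd + bc,
  ∂abe = be − ae + ab.
This gives a 10×5 integer matrix of rank 5; reducing to Smith normal form yields diagonal entries (1,1,1,1,1).

Reading off H_k = ker ∂_k / im ∂_{k+1}:

  H_0: rank C_0 − rank ∂_1 = 5 − 4 = 1, and the invariant factors of ∂_1 are all 1, so H_0 ≅ Z.

(K is a triangulation of the Möbius band.)

H_0 ≅ Z.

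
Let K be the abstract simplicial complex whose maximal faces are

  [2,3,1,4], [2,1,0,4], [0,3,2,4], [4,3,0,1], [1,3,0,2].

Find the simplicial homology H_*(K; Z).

H_0 = Z,  H_1 = 0,  H_2 = 0,  H_3 = Z.

Order the vertices as 0 < 1 < 2 < 3 < 4. Listing each simplex with vertices in this order, K has dimension 3 with simplices:

  0-simplices (5): [0], [1], [2], [3], [4]
  1-simplices (10): [0,1], [0,2], [0,3], [0,4], [1,2], [1,3], [1,4], [2,3], [2,4], [3,4]
  2-simplices (10): [0,1,2], [0,1,3], [0,1,4], [0,2,3], [0,2,4], [0,3,4], [1,2,3], [1,2,4], [1,3,4], [2,3,4]
  3-simplices (5): [0,1,2,3], [0,1,2,4], [0,1,3,4], [0,2,3,4], [1,2,3,4]

giving chain groups C_0 ≅ Z^5, C_1 ≅ Z^10, C_2 ≅ Z^10, C_3 ≅ Z^5.

∂_1: C_1 → C_0 is given by ∂[p,q] = [q] − [p]. For instance
  ∂[1,4] = [4] − [1].
The 5×10 boundary matrix has rank 4 and Smith normal form diag(1,1,1,1).

The boundary map ∂_2: C_2 → C_1 sends each 2-simplex [p,q,r] to [q,r] − [p,r] + [p,q]. For instance
  ∂[0,1,4] = [1,4] − [0,4] + [0,1],
  ∂[1,2,3] = [2,3] − [1,3] + [1,2].
The 10×10 boundary matrix has rank 6 and Smith normal form diag(1,1,1,1,1,1).

Boundary ∂_3: C_3 → C_2 sends each 3-simplex σ to the alternating sum Σ_i (−1)^i (σ with its i-th vertex removed). For instance
  ∂[0,1,3,4] = [1,3,4] − [0,3,4] + [0,1,4] − [0,1,3],
  ∂[0,1,2,3] = [1,2,3] − [0,2,3] + [0,1,3] − [0,1,2].
This gives a 10×5 integer matrix of rank 4; reducing to Smith normal form yields diagonal entries (1,1,1,1).

Now H_k = ker ∂_k / im ∂_{k+1}, so:

  H_0: rank C_0 − rank ∂_1 = 5 − 4 = 1, and the invariant factors of ∂_1 are all 1, so H_0 ≅ Z.
  H_1: rank ker ∂_1 − rank ∂_2 = (10 − 4) − 6 = 0, and the invariant factors of ∂_2 are all 1, so H_1 ≅ 0.
  H_2: rank ker ∂_2 − rank ∂_3 = (10 − 6) − 4 = 0, and the invariant factors of ∂_3 are all 1, so H_2 ≅ 0.
  H_3: rank ker ∂_3 − rank ∂_4 = (5 − 4) − 0 = 1, and there is no ∂_4, so H_3 ≅ Z.

As a check, the Euler characteristic is 5 − 10 + 10 − 5 = 0, which agrees with 1 − 0 + 0 − 1 = 0.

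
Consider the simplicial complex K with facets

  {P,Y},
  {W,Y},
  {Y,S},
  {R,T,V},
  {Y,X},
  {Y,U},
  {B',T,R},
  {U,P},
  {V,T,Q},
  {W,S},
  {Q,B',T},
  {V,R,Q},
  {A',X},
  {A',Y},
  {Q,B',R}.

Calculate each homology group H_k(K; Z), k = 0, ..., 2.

Take the total order P < Q < R < S < T < U < V < W < X < Y < A' < B' on the vertex set. Then K (dimension 2) consists of the simplices:

  0-simplices (12): [P], [Q], [R], [S], [T], [U], [V], [W], [X], [Y], [A'], [B']
  1-simplices (18): [P,U], [P,Y], [Q,R], [Q,T], [Q,V], [Q,B'], [R,T], [R,V], [R,B'], [S,W], [S,Y], [T,V], [T,B'], [U,Y], [W,Y], [X,Y], [X,A'], [Y,A']
  2-simplices (6): [Q,R,V], [Q,R,B'], [Q,T,V], [Q,T,B'], [R,T,V], [R,T,B']

giving chain groups C_0 ≅ Z^12, C_1 ≅ Z^18, C_2 ≅ Z^6.

The boundary map ∂_1: C_1 → C_0 maps an edge to its endpoints' difference, ∂[p,q] = q − p.
The resulting 12×18 matrix has rank 10, and its Smith normal form has invariant factors (1,1,1,1,1,1,1,1,1,1).

The boundary map ∂_2: C_2 → C_1 maps a triangle to the signed sum of its edges. For instance
  ∂[R,T,V] = [T,V] − [R,V] + [R,T],
  ∂[R,T,B'] = [T,B'] − [R,B'] + [R,T].
The resulting 18×6 matrix has rank 5, and its Smith normal form has invariant factors (1,1,1,1,1).

Now H_k = ker ∂_k / im ∂_{k+1}, so:

  H_0: rank C_0 − rank ∂_1 = 12 − 10 = 2, and the invariant factors of ∂_1 are all 1, so H_0 ≅ Z^2.
  H_1: rank ker ∂_1 − rank ∂_2 = (18 − 10) − 5 = 3, and the invariant factors of ∂_2 are all 1, so H_1 ≅ Z^3.
  H_2: rank ker ∂_2 − rank ∂_3 = (6 − 5) − 0 = 1, and there is no ∂_3, so H_2 ≅ Z.

As a check, the Euler characteristic is 12 − 18 + 6 = 0, which agrees with 2 − 3 + 1 = 0.
(K is a triangulation of the disjoint union of a wedge of 3 circles and the 2-sphere S^2.)

H_0 = Z^2,  H_1 = Z^3,  H_2 = Z.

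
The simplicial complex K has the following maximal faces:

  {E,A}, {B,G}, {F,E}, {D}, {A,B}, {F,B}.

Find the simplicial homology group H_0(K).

H_0 ≅ Z^2.

Order the vertices as A < B < D < E < F < G. Listing each simplex with vertices in this order, K has dimension 1 with simplices:

  0-simplices (6): A, B, D, E, F, G
  1-simplices (5): AB, AE, BF, BG, EF

so the chain groups are C_0 ≅ Z^6, C_1 ≅ Z^5.

The boundary map ∂_1: C_1 → C_0 sends each edge [p,q] (with p < q) to q − p.
The resulting 6×5 matrix has rank 4, and its Smith normal form has invariant factors (1,1,1,1).

From H_k ≅ ker(∂_k) / im(∂_{k+1}) we obtain:

  H_0: rank C_0 − rank ∂_1 = 6 − 4 = 2, and the invariant factors of ∂_1 are all 1, so H_0 = Z^2.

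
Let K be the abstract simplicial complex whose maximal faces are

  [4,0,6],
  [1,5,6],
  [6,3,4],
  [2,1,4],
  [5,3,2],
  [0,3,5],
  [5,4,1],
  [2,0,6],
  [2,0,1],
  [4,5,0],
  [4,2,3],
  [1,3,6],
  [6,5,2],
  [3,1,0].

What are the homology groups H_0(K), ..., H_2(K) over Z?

Order the vertices as 0 < 1 < 2 < 3 < 4 < 5 < 6. Listing each simplex with vertices in this order, K has dimension 2 with simplices:

  0-simplices (7): [0], [1], [2], [3], [4], [5], [6]
  1-simplices (21): [0,1], [0,2], [0,3], [0,4], [0,5], [0,6], [1,2], [1,3], [1,4], [1,5], [1,6], [2,3], [2,4], [2,5], [2,6], [3,4], [3,5], [3,6], [4,5], [4,6], [5,6]
  2-simplices (14): [0,1,2], [0,1,3], [0,2,6], [0,3,5], [0,4,5], [0,4,6], [1,2,4], [1,3,6], [1,4,5], [1,5,6], [2,3,4], [2,3,5], [2,5,6], [3,4,6]

Hence C_0 ≅ Z^7, C_1 ≅ Z^21, C_2 ≅ Z^14.

Boundary ∂_1: C_1 → C_0 maps an edge to its endpoints' difference, ∂[p,q] = q − p.
As a 7×21 matrix over Z this has rank 6, with invariant factors (1,1,1,1,1,1).

The boundary map ∂_2: C_2 → C_1 sends each 2-simplex [p,q,r] to [q,r] − [p,r] + [p,q]. For instance
  ∂[0,2,6] = [2,6] − [0,6] + [0,2],
  ∂[0,1,2] = [1,2] − [0,2] + [0,1].
The 21×14 boundary matrix has rank 13 and Smith normal form diag(1,1,1,1,1,1,1,1,1,1,1,1,1).

Reading off H_k = ker ∂_k / im ∂_{k+1}:

  H_0: rank C_0 − rank ∂_1 = 7 − 6 = 1, and the invariant factors of ∂_1 are all 1, so H_0 = Z.
  H_1: rank ker ∂_1 − rank ∂_2 = (21 − 6) − 13 = 2, and the invariant factors of ∂_2 are all 1, so H_1 = Z^2.
  H_2: rank ker ∂_2 − rank ∂_3 = (14 − 13) − 0 = 1, and there is no ∂_3, so H_2 = Z.

As a check, the Euler characteristic is 7 − 21 + 14 = 0, which agrees with 1 − 2 + 1 = 0.
(K is a triangulation of the torus T^2.)

H_0 ≅ Z,  H_1 ≅ Z^2,  H_2 ≅ Z.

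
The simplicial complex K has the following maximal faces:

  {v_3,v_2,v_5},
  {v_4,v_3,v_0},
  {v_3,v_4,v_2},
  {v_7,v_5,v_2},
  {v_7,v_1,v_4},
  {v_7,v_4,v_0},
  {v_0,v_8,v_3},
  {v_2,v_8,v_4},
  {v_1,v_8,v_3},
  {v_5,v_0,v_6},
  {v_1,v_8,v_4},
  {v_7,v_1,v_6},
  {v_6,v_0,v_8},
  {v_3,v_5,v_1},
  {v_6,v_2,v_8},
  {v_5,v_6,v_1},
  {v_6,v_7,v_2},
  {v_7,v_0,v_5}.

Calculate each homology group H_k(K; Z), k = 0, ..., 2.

H_0 = Z,  H_1 = Z ⊕ Z/2,  H_2 = 0.

Fix the vertex order v_0 < v_1 < v_2 < v_3 < v_4 < v_5 < v_6 < v_7 < v_8 and write every simplex with vertices in increasing order. Then dim K = 2 and the simplices of K are:

  0-simplices (9): [v_0], [v_1], [v_2], [v_3], [v_4], [v_5], [v_6], [v_7], [v_8]
  1-simplices (27): (27 of them)
  2-simplices (18): (18 of them)

so the chain groups are C_0 ≅ Z^9, C_1 ≅ Z^27, C_2 ≅ Z^18.

The boundary map ∂_1: C_1 → C_0 is given by ∂[p,q] = [q] − [p]. For instance
  ∂[v_4,v_7] = [v_7] − [v_4].
The resulting 9×27 matrix has rank 8, and its Smith normal form has invariant factors (1,1,1,1,1,1,1,1).

∂_2: C_2 → C_1 sends each 2-simplex [p,q,r] to [q,r] − [p,r] + [p,q]. For instance
  ∂[v_0,v_3,v_8] = [v_3,v_8] − [v_0,v_8] + [v_0,v_3],
  ∂[v_0,v_6,v_8] = [v_6,v_8] − [v_0,v_8] + [v_0,v_6].
The resulting 27×18 matrix has rank 18, and its Smith normal form has invariant factors (1,1,1,1,1,1,1,1,1,1,1,1,1,1,1,1,1,2).

Computing H_k = (kernel of ∂_k) / (image of ∂_{k+1}):

  H_0: rank C_0 − rank ∂_1 = 9 − 8 = 1, and the invariant factors of ∂_1 are all 1, so H_0 = Z.
  H_1: rank ker ∂_1 − rank ∂_2 = (27 − 8) − 18 = 1, and ∂_2 has invariant factor 2 > 1, so H_1 = Z ⊕ Z/2.
  H_2: rank ker ∂_2 − rank ∂_3 = (18 − 18) − 0 = 0, and there is no ∂_3, so H_2 = 0.

As a check, the Euler characteristic is 9 − 27 + 18 = 0, which agrees with 1 − 1 + 0 = 0.
(K is a triangulation of the Klein bottle.)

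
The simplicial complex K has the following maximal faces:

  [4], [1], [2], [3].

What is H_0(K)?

Order the vertices as 1 < 2 < 3 < 4. Listing each simplex with vertices in this order, K has dimension 0 with simplices:

  0-simplices (4): [1], [2], [3], [4]

so the chain groups are C_0 ≅ Z^4.

Reading off H_k = ker ∂_k / im ∂_{k+1}:

  H_0: rank C_0 − rank ∂_1 = 4 − 0 = 4, and there is no ∂_1, so H_0 = Z^4.

(K is a triangulation of a set of 4 points.)

H_0 ≅ Z^4.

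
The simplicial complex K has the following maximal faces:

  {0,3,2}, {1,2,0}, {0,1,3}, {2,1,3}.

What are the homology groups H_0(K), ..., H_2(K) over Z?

We work with the vertex ordering 0 < 1 < 2 < 3. The simplices of K, each written with vertices in increasing order, are:

  0-simplices (4): [0], [1], [2], [3]
  1-simplices (6): [0,1], [0,2], [0,3], [1,2], [1,3], [2,3]
  2-simplices (4): [0,1,2], [0,1,3], [0,2,3], [1,2,3]

Hence C_0 ≅ Z^4, C_1 ≅ Z^6, C_2 ≅ Z^4.

Boundary ∂_1: C_1 → C_0 sends each edge [p,q] (with p < q) to q − p.
As a 4×6 matrix over Z this has rank 3, with invariant factors (1,1,1).

∂_2: C_2 → C_1 sends each 2-simplex [p,q,r] to [q,r] − [p,r] + [p,q]. For instance
  ∂[1,2,3] = [2,3] − [1,3] + [1,2],
  ∂[0,1,2] = [1,2] − [0,2] + [0,1].
As a 6×4 matrix over Z this has rank 3, with invariant factors (1,1,1).

From H_k ≅ ker(∂_k) / im(∂_{k+1}) we obtain:

  H_0: rank C_0 − rank ∂_1 = 4 − 3 = 1, and the invariant factors of ∂_1 are all 1, so H_0 ≅ Z.
  H_1: rank ker ∂_1 − rank ∂_2 = (6 − 3) − 3 = 0, and the invariant factors of ∂_2 are all 1, so H_1 ≅ 0.
  H_2: rank ker ∂_2 − rank ∂_3 = (4 − 3) − 0 = 1, and there is no ∂_3, so H_2 ≅ Z.

H_0 = Z,  H_1 = 0,  H_2 = Z.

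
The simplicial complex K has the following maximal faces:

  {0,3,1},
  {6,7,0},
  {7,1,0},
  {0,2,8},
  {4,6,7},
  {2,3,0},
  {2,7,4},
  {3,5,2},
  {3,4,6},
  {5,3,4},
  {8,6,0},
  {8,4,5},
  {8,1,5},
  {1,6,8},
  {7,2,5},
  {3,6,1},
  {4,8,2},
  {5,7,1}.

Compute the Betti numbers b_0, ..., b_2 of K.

b_0 = 1, b_1 = 1, b_2 = 0.

We work with the vertex ordering 0 < 1 < 2 < 3 < 4 < 5 < 6 < 7 < 8. The simplices of K, each written with vertices in increasing order, are:

  0-simplices (9): [0], [1], [2], [3], [4], [5], [6], [7], [8]
  1-simplices (27): (27 of them)
  2-simplices (18): [0,1,3], [0,1,7], [0,2,3], [0,2,8], [0,6,7], [0,6,8], [1,3,6], [1,5,7], [1,5,8], [1,6,8], [2,3,5], [2,4,7], [2,4,8], [2,5,7], [3,4,5], [3,4,6], [4,5,8], [4,6,7]

Hence C_0 ≅ Z^9, C_1 ≅ Z^27, C_2 ≅ Z^18.

Boundary ∂_1: C_1 → C_0 is given by ∂[p,q] = [q] − [p]. For instance
  ∂[2,4] = [4] − [2].
This gives a 9×27 integer matrix of rank 8; reducing to Smith normal form yields diagonal entries (1,1,1,1,1,1,1,1).

The boundary map ∂_2: C_2 → C_1 acts by ∂[p,q,r] = [q,r] − [p,r] + [p,q]. For instance
  ∂[0,1,7] = [1,7] − [0,7] + [0,1],
  ∂[0,2,3] = [2,3] − [0,3] + [0,2].
As a 27×18 matrix over Z this has rank 18, with invariant factors (1,1,1,1,1,1,1,1,1,1,1,1,1,1,1,1,1,2).

Reading off H_k = ker ∂_k / im ∂_{k+1}:

  H_0: rank C_0 − rank ∂_1 = 9 − 8 = 1, and the invariant factors of ∂_1 are all 1, so H_0 = Z.
  H_1: rank ker ∂_1 − rank ∂_2 = (27 − 8) − 18 = 1, and ∂_2 has invariant factor 2 > 1, so H_1 = Z ⊕ Z/2.
  H_2: rank ker ∂_2 − rank ∂_3 = (18 − 18) − 0 = 0, and there is no ∂_3, so H_2 = 0.

As a check, the Euler characteristic is 9 − 27 + 18 = 0, which agrees with 1 − 1 + 0 = 0.

Hence the Betti numbers are b_0 = 1, b_1 = 1, b_2 = 0.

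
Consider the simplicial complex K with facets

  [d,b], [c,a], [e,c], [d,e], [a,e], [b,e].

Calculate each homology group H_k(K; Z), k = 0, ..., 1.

Take the total order a < b < c < d < e on the vertex set. Then K (dimension 1) consists of the simplices:

  0-simplices (5): a, b, c, d, e
  1-simplices (6): ac, ae, bd, be, ce, de

giving chain groups C_0 ≅ Z^5, C_1 ≅ Z^6.

∂_1: C_1 → C_0 maps an edge to its endpoints' difference, ∂[p,q] = q − p. For instance
  ∂bd = d − b.
This gives a 5×6 integer matrix of rank 4; reducing to Smith normal form yields diagonal entries (1,1,1,1).

Now H_k = ker ∂_k / im ∂_{k+1}, so:

  H_0: rank C_0 − rank ∂_1 = 5 − 4 = 1, and the invariant factors of ∂_1 are all 1, so H_0 ≅ Z.
  H_1: rank ker ∂_1 − rank ∂_2 = (6 − 4) − 0 = 2, and there is no ∂_2, so H_1 ≅ Z^2.

H_0 ≅ Z,  H_1 ≅ Z^2.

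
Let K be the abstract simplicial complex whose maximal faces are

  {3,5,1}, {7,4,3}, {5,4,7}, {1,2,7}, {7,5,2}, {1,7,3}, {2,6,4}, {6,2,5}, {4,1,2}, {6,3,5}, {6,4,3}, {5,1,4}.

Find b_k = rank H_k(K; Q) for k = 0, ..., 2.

We work with the vertex ordering 1 < 2 < 3 < 4 < 5 < 6 < 7. The simplices of K, each written with vertices in increasing order, are:

  0-simplices (7): [1], [2], [3], [4], [5], [6], [7]
  1-simplices (18): [1,2], [1,3], [1,4], [1,5], [1,7], [2,4], [2,5], [2,6], [2,7], [3,4], [3,5], [3,6], [3,7], [4,5], [4,6], [4,7], [5,6], [5,7]
  2-simplices (12): [1,2,4], [1,2,7], [1,3,5], [1,3,7], [1,4,5], [2,4,6], [2,5,6], [2,5,7], [3,4,6], [3,4,7], [3,5,6], [4,5,7]

so the chain groups are C_0 ≅ Z^7, C_1 ≅ Z^18, C_2 ≅ Z^12.

∂_1: C_1 → C_0 maps an edge to its endpoints' difference, ∂[p,q] = q − p. For instance
  ∂[1,2] = [2] − [1].
The resulting 7×18 matrix has rank 6, and its Smith normal form has invariant factors (1,1,1,1,1,1).

∂_2: C_2 → C_1 acts by ∂[p,q,r] = [q,r] − [p,r] + [p,q]. For instance
  ∂[1,2,4] = [2,4] − [1,4] + [1,2],
  ∂[3,4,7] = [4,7] − [3,7] + [3,4].
This gives a 18×12 integer matrix of rank 12; reducing to Smith normal form yields diagonal entries (1,1,1,1,1,1,1,1,1,1,1,2).

Computing H_k = (kernel of ∂_k) / (image of ∂_{k+1}):

  H_0: rank C_0 − rank ∂_1 = 7 − 6 = 1, and the invariant factors of ∂_1 are all 1, so H_0 = Z.
  H_1: rank ker ∂_1 − rank ∂_2 = (18 − 6) − 12 = 0, and ∂_2 has invariant factor 2 > 1, so H_1 = Z/2Z.
  H_2: rank ker ∂_2 − rank ∂_3 = (12 − 12) − 0 = 0, and there is no ∂_3, so H_2 = 0.

Hence the Betti numbers are b_0 = 1, b_1 = 0, b_2 = 0.

b_0 = 1, b_1 = 0, b_2 = 0.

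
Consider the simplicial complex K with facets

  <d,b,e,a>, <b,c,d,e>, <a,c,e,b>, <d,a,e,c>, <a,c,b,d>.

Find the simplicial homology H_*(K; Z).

H_0 ≅ Z,  H_1 = 0,  H_2 = 0,  H_3 ≅ Z.

Take the total order a < b < c < d < e on the vertex set. Then K (dimension 3) consists of the simplices:

  0-simplices (5): a, b, c, d, e
  1-simplices (10): ab, ac, ad, ae, bc, bd, be, cd, ce, de
  2-simplices (10): abc, abd, abe, acd, ace, ade, bcd, bce, bde, cde
  3-simplices (5): abcd, abce, abde, acde, bcde

so the chain groups are C_0 ≅ Z^5, C_1 ≅ Z^10, C_2 ≅ Z^10, C_3 ≅ Z^5.

Boundary ∂_1: C_1 → C_0 sends each edge [p,q] (with p < q) to q − p.
The 5×10 boundary matrix has rank 4 and Smith normal form diag(1,1,1,1).

The boundary map ∂_2: C_2 → C_1 sends each 2-simplex [p,q,r] to [q,r] − [p,r] + [p,q]. For instance
  ∂ade = de − ae + ad,
  ∂abd = bd − ad + ab.
The 10×10 boundary matrix has rank 6 and Smith normal form diag(1,1,1,1,1,1).

∂_3: C_3 → C_2 sends each 3-simplex σ to the alternating sum Σ_i (−1)^i (σ with its i-th vertex removed). For instance
  ∂acde = cde − ade + ace − acd,
  ∂bcde = cde − bde + bce − bcd.
This gives a 10×5 integer matrix of rank 4; reducing to Smith normal form yields diagonal entries (1,1,1,1).

Now H_k = ker ∂_k / im ∂_{k+1}, so:

  H_0: rank C_0 − rank ∂_1 = 5 − 4 = 1, and the invariant factors of ∂_1 are all 1, so H_0 = Z.
  H_1: rank ker ∂_1 − rank ∂_2 = (10 − 4) − 6 = 0, and the invariant factors of ∂_2 are all 1, so H_1 = 0.
  H_2: rank ker ∂_2 − rank ∂_3 = (10 − 6) − 4 = 0, and the invariant factors of ∂_3 are all 1, so H_2 = 0.
  H_3: rank ker ∂_3 − rank ∂_4 = (5 − 4) − 0 = 1, and there is no ∂_4, so H_3 = Z.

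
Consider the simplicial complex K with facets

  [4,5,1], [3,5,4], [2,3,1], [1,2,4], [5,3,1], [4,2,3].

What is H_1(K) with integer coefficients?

H_1 ≅ 0.

We work with the vertex ordering 1 < 2 < 3 < 4 < 5. The simplices of K, each written with vertices in increasing order, are:

  0-simplices (5): [1], [2], [3], [4], [5]
  1-simplices (9): [1,2], [1,3], [1,4], [1,5], [2,3], [2,4], [3,4], [3,5], [4,5]
  2-simplices (6): [1,2,3], [1,2,4], [1,3,5], [1,4,5], [2,3,4], [3,4,5]

giving chain groups C_0 ≅ Z^5, C_1 ≅ Z^9, C_2 ≅ Z^6.

∂_1: C_1 → C_0 sends each edge [p,q] (with p < q) to q − p. For instance
  ∂[2,4] = [4] − [2].
As a 5×9 matrix over Z this has rank 4, with invariant factors (1,1,1,1).

Boundary ∂_2: C_2 → C_1 maps a triangle to the signed sum of its edges. For instance
  ∂[1,2,3] = [2,3] − [1,3] + [1,2],
  ∂[1,2,4] = [2,4] − [1,4] + [1,2].
This gives a 9×6 integer matrix of rank 5; reducing to Smith normal form yields diagonal entries (1,1,1,1,1).

From H_k ≅ ker(∂_k) / im(∂_{k+1}) we obtain:

  H_1: rank ker ∂_1 − rank ∂_2 = (9 − 4) − 5 = 0, and the invariant factors of ∂_2 are all 1, so H_1 = 0.

(K is a triangulation of the 2-sphere S^2.)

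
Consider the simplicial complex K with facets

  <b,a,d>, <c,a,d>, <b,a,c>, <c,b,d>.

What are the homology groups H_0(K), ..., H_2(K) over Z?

Order the vertices as a < b < c < d. Listing each simplex with vertices in this order, K has dimension 2 with simplices:

  0-simplices (4): a, b, c, d
  1-simplices (6): ab, ac, ad, bc, bd, cd
  2-simplices (4): abc, abd, acd, bcd

giving chain groups C_0 ≅ Z^4, C_1 ≅ Z^6, C_2 ≅ Z^4.

∂_1: C_1 → C_0 maps an edge to its endpoints' difference, ∂[p,q] = q − p. For instance
  ∂bd = d − b.
As a 4×6 matrix over Z this has rank 3, with invariant factors (1,1,1).

The boundary map ∂_2: C_2 → C_1 sends each 2-simplex [p,q,r] to [q,r] − [p,r] + [p,q]. For instance
  ∂abd = bd − ad + ab,
  ∂acd = cd − ad + ac.
This gives a 6×4 integer matrix of rank 3; reducing to Smith normal form yields diagonal entries (1,1,1).

From H_k ≅ ker(∂_k) / im(∂_{k+1}) we obtain:

  H_0: rank C_0 − rank ∂_1 = 4 − 3 = 1, and the invariant factors of ∂_1 are all 1, so H_0 ≅ Z.
  H_1: rank ker ∂_1 − rank ∂_2 = (6 − 3) − 3 = 0, and the invariant factors of ∂_2 are all 1, so H_1 ≅ 0.
  H_2: rank ker ∂_2 − rank ∂_3 = (4 − 3) − 0 = 1, and there is no ∂_3, so H_2 ≅ Z.

H_0 = Z,  H_1 = 0,  H_2 = Z.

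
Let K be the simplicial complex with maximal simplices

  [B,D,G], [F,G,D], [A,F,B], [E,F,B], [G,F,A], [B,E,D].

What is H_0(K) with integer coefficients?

H_0 = Z.

K has 6 vertices, 12 edges, 6 triangles.
rank ∂_0 = 0, rank ∂_1 = 5 ⇒ b_0 = 6 − 0 − 5 = 1; all invariant factors of ∂_1 are 1 so no torsion. So H_0 = Z.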